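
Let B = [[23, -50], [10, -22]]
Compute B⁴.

[[341, -650], [130, -244]]

tr B = 1 and det B = -6, so the characteristic polynomial is λ² − (1)λ + (-6) with roots 3 and -2.
Eigenvectors give P = [[5, 2], [2, 1]] with P⁻¹ = [[1, -2], [-2, 5]], and B = P·diag(3, -2)·P⁻¹.
Then B⁴ = P·diag(81, 16)·P⁻¹ = [[405, 32], [162, 16]] · [[1, -2], [-2, 5]] = [[341, -650], [130, -244]].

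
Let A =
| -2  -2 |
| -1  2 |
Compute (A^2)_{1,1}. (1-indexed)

6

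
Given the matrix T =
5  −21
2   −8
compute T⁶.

tr T = −3 and det T = 2, so the characteristic polynomial is λ² − (−3)λ + (2) with roots −2 and −1.
Eigenvectors give P = [[−3, −7], [−1, −2]] with P⁻¹ = [[2, −7], [−1, 3]], and T = P·diag(−2, −1)·P⁻¹.
Then T⁶ = P·diag(64, 1)·P⁻¹ = [[−192, −7], [−64, −2]] · [[2, −7], [−1, 3]] = [[−377, 1323], [−126, 442]].

[[−377, 1323], [−126, 442]]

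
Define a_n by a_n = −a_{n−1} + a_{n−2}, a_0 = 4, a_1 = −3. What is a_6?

44

With companion matrix C = [[−1, 1], [1, 0]], [a_n, a_{n−1}]ᵀ = C·[a_{n−1}, a_{n−2}]ᵀ, so [a_6, a_5]ᵀ = C⁵·[a_1, a_0]ᵀ.
C⁵ = [[−8, 5], [5, −3]], giving [a_6, a_5]ᵀ = [[44], [−27]].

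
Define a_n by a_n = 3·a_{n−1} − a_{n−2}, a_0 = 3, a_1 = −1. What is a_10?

With companion matrix Q = [[3, −1], [1, 0]], [a_n, a_{n−1}]ᵀ = Q·[a_{n−1}, a_{n−2}]ᵀ, so [a_10, a_9]ᵀ = Q⁹·[a_1, a_0]ᵀ.
Q⁹ = [[6765, −2584], [2584, −987]], giving [a_10, a_9]ᵀ = [[−14517], [−5545]].

−14517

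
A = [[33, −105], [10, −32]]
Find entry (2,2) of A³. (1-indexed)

−218

tr A = 1 and det A = −6, so the characteristic polynomial is λ² − (1)λ + (−6) with roots 3 and −2.
Eigenvectors give P = [[−7, 3], [−2, 1]] with P⁻¹ = [[−1, 3], [−2, 7]], and A = P·diag(3, −2)·P⁻¹.
Then A³ = P·diag(27, −8)·P⁻¹ = [[−189, −24], [−54, −8]] · [[−1, 3], [−2, 7]] = [[237, −735], [70, −218]].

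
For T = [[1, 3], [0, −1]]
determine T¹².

T² = I (check: tr T = 0 and det T = −1), so T¹² = I since 12 is even.

[[1, 0], [0, 1]]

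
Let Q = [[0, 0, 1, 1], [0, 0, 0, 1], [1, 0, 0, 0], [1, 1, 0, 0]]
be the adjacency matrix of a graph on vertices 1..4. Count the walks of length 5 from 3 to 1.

5

The number of length-5 walks from vertex 3 to vertex 1 is entry (3,1) of Q⁵, where Q is the adjacency matrix.
Q² = [[2, 1, 0, 0], [1, 1, 0, 0], [0, 0, 1, 1], [0, 0, 1, 2]]
Q³ = [[0, 0, 2, 3], [0, 0, 1, 2], [2, 1, 0, 0], [3, 2, 0, 0]]
Q⁴ = [[5, 3, 0, 0], [3, 2, 0, 0], [0, 0, 2, 3], [0, 0, 3, 5]]
Q⁵ = [[0, 0, 5, 8], [0, 0, 3, 5], [5, 3, 0, 0], [8, 5, 0, 0]]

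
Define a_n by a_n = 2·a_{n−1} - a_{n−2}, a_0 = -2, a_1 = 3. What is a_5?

23

With companion matrix A = [[2, -1], [1, 0]], [a_n, a_{n−1}]ᵀ = A·[a_{n−1}, a_{n−2}]ᵀ, so [a_5, a_4]ᵀ = A^4·[a_1, a_0]ᵀ.
A^4 = [[5, -4], [4, -3]], giving [a_5, a_4]ᵀ = [[23], [18]].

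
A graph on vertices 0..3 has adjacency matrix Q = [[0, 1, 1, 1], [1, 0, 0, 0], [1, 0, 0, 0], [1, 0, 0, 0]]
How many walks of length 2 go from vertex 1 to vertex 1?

1

The number of length-2 walks from vertex 1 to vertex 1 is entry (1,1) of Q², where Q is the adjacency matrix.
Q² = [[3, 0, 0, 0], [0, 1, 1, 1], [0, 1, 1, 1], [0, 1, 1, 1]]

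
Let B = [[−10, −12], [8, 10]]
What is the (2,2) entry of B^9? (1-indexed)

2560

tr B = 0 and det B = −4, so the characteristic polynomial is λ² − (0)λ + (−4) with roots 2 and −2.
Eigenvectors give P = [[−1, 3], [1, −2]] with P⁻¹ = [[2, 3], [1, 1]], and B = P·diag(2, −2)·P⁻¹.
Then B^9 = P·diag(512, −512)·P⁻¹ = [[−512, −1536], [512, 1024]] · [[2, 3], [1, 1]] = [[−2560, −3072], [2048, 2560]].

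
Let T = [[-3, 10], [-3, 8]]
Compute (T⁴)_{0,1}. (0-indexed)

650

tr T = 5 and det T = 6, so the characteristic polynomial is λ² − (5)λ + (6) with roots 3 and 2.
Eigenvectors give P = [[5, -2], [3, -1]] with P⁻¹ = [[-1, 2], [-3, 5]], and T = P·diag(3, 2)·P⁻¹.
Then T⁴ = P·diag(81, 16)·P⁻¹ = [[405, -32], [243, -16]] · [[-1, 2], [-3, 5]] = [[-309, 650], [-195, 406]].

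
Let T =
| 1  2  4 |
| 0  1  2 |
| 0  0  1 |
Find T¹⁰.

[[1, 20, 220], [0, 1, 20], [0, 0, 1]]

T = I + N where N = [[0, 2, 4], [0, 0, 2], [0, 0, 0]] is strictly upper-triangular, so N³ = 0.
(I + N)¹⁰ = I + 10·N + 45·N² = [[1, 20, 220], [0, 1, 20], [0, 0, 1]].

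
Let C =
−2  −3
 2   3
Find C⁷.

[[−2, −3], [2, 3]]

C² = C (a projection; rank 1, trace 1), so C⁷ = C.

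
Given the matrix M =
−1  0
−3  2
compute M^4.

tr M = 1 and det M = −2, so the characteristic polynomial is λ² − (1)λ + (−2) with roots 2 and −1.
Eigenvectors give P = [[0, 1], [−1, 1]] with P⁻¹ = [[1, −1], [1, 0]], and M = P·diag(2, −1)·P⁻¹.
Then M^4 = P·diag(16, 1)·P⁻¹ = [[0, 1], [−16, 1]] · [[1, −1], [1, 0]] = [[1, 0], [−15, 16]].

[[1, 0], [−15, 16]]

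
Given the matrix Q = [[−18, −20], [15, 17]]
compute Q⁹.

tr Q = −1 and det Q = −6, so the characteristic polynomial is λ² − (−1)λ + (−6) with roots −3 and 2.
Eigenvectors give P = [[4, 1], [−3, −1]] with P⁻¹ = [[1, 1], [−3, −4]], and Q = P·diag(−3, 2)·P⁻¹.
Then Q⁹ = P·diag(−19683, 512)·P⁻¹ = [[−78732, 512], [59049, −512]] · [[1, 1], [−3, −4]] = [[−80268, −80780], [60585, 61097]].

[[−80268, −80780], [60585, 61097]]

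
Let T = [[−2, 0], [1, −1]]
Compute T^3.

[[−8, 0], [7, −1]]

tr T = −3 and det T = 2, so the characteristic polynomial is λ² − (−3)λ + (2) with roots −1 and −2.
Eigenvectors give P = [[0, −1], [−1, 1]] with P⁻¹ = [[−1, −1], [−1, 0]], and T = P·diag(−1, −2)·P⁻¹.
Then T^3 = P·diag(−1, −8)·P⁻¹ = [[0, 8], [1, −8]] · [[−1, −1], [−1, 0]] = [[−8, 0], [7, −1]].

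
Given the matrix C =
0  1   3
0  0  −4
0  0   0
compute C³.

C is strictly triangular, hence nilpotent: C³ = 0, so C³ = 0.

[[0, 0, 0], [0, 0, 0], [0, 0, 0]]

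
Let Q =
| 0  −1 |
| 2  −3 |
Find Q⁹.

[[510, −511], [1022, −1023]]

tr Q = −3 and det Q = 2, so the characteristic polynomial is λ² − (−3)λ + (2) with roots −2 and −1.
Eigenvectors give P = [[−1, 1], [−2, 1]] with P⁻¹ = [[1, −1], [2, −1]], and Q = P·diag(−2, −1)·P⁻¹.
Then Q⁹ = P·diag(−512, −1)·P⁻¹ = [[512, −1], [1024, −1]] · [[1, −1], [2, −1]] = [[510, −511], [1022, −1023]].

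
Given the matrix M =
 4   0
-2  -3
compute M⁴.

M² = [[16, 0], [-2, 9]]
M³ = [[64, 0], [-26, -27]]
M⁴ = [[256, 0], [-50, 81]]

[[256, 0], [-50, 81]]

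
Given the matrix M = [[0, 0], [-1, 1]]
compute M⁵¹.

M² = M (a projection; rank 1, trace 1), so M⁵¹ = M.

[[0, 0], [-1, 1]]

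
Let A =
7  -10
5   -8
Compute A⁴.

[[-49, 130], [-65, 146]]

tr A = -1 and det A = -6, so the characteristic polynomial is λ² − (-1)λ + (-6) with roots -3 and 2.
Eigenvectors give P = [[-1, 2], [-1, 1]] with P⁻¹ = [[1, -2], [1, -1]], and A = P·diag(-3, 2)·P⁻¹.
Then A⁴ = P·diag(81, 16)·P⁻¹ = [[-81, 32], [-81, 16]] · [[1, -2], [1, -1]] = [[-49, 130], [-65, 146]].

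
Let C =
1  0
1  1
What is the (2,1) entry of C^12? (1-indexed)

12

C = I + N where N = [[0, 0], [1, 0]] is strictly lower-triangular, so N^2 = 0.
(I + N)^12 = I + 12·N = [[1, 0], [12, 1]].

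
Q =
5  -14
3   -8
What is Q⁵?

[[185, -434], [93, -218]]

tr Q = -3 and det Q = 2, so the characteristic polynomial is λ² − (-3)λ + (2) with roots -1 and -2.
Eigenvectors give P = [[7, 2], [3, 1]] with P⁻¹ = [[1, -2], [-3, 7]], and Q = P·diag(-1, -2)·P⁻¹.
Then Q⁵ = P·diag(-1, -32)·P⁻¹ = [[-7, -64], [-3, -32]] · [[1, -2], [-3, 7]] = [[185, -434], [93, -218]].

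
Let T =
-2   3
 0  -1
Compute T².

[[4, -9], [0, 1]]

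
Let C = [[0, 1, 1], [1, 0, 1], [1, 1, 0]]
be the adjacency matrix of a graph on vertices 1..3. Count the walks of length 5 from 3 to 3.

10

The number of length-5 walks from vertex 3 to vertex 3 is entry (3,3) of C⁵, where C is the adjacency matrix.
C² = [[2, 1, 1], [1, 2, 1], [1, 1, 2]]
C³ = [[2, 3, 3], [3, 2, 3], [3, 3, 2]]
C⁴ = [[6, 5, 5], [5, 6, 5], [5, 5, 6]]
C⁵ = [[10, 11, 11], [11, 10, 11], [11, 11, 10]]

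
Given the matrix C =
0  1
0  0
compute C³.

C is strictly triangular, hence nilpotent: C² = 0, so C³ = 0.

[[0, 0], [0, 0]]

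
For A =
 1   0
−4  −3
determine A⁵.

[[1, 0], [−244, −243]]

tr A = −2 and det A = −3, so the characteristic polynomial is λ² − (−2)λ + (−3) with roots 1 and −3.
Eigenvectors give P = [[−1, 0], [1, 1]] with P⁻¹ = [[−1, 0], [1, 1]], and A = P·diag(1, −3)·P⁻¹.
Then A⁵ = P·diag(1, −243)·P⁻¹ = [[−1, 0], [1, −243]] · [[−1, 0], [1, 1]] = [[1, 0], [−244, −243]].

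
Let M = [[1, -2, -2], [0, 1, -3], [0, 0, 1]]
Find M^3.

[[1, -6, 12], [0, 1, -9], [0, 0, 1]]

M = I + N where N = [[0, -2, -2], [0, 0, -3], [0, 0, 0]] is strictly upper-triangular, so N^3 = 0.
(I + N)^3 = I + 3·N + 3·N^2 = [[1, -6, 12], [0, 1, -9], [0, 0, 1]].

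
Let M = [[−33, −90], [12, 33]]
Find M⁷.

tr M = 0 and det M = −9, so the characteristic polynomial is λ² − (0)λ + (−9) with roots −3 and 3.
Eigenvectors give P = [[3, 5], [−1, −2]] with P⁻¹ = [[2, 5], [−1, −3]], and M = P·diag(−3, 3)·P⁻¹.
Then M⁷ = P·diag(−2187, 2187)·P⁻¹ = [[−6561, 10935], [2187, −4374]] · [[2, 5], [−1, −3]] = [[−24057, −65610], [8748, 24057]].

[[−24057, −65610], [8748, 24057]]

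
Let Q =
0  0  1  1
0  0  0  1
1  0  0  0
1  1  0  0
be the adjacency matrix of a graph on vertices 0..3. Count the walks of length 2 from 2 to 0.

The number of length-2 walks from vertex 2 to vertex 0 is entry (2,0) of Q², where Q is the adjacency matrix.
Q² = [[2, 1, 0, 0], [1, 1, 0, 0], [0, 0, 1, 1], [0, 0, 1, 2]]

0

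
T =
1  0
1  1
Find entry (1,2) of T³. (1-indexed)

T = I + N where N = [[0, 0], [1, 0]] is strictly lower-triangular, so N² = 0.
(I + N)³ = I + 3·N = [[1, 0], [3, 1]].

0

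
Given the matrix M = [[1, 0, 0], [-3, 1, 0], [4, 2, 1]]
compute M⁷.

[[1, 0, 0], [-21, 1, 0], [-98, 14, 1]]

M = I + N where N = [[0, 0, 0], [-3, 0, 0], [4, 2, 0]] is strictly lower-triangular, so N³ = 0.
(I + N)⁷ = I + 7·N + 21·N² = [[1, 0, 0], [-21, 1, 0], [-98, 14, 1]].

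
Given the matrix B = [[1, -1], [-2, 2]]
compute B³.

[[9, -9], [-18, 18]]

B² = [[3, -3], [-6, 6]]
B³ = [[9, -9], [-18, 18]]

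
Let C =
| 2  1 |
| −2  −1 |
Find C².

C² = C (a projection; rank 1, trace 1), so C² = C.

[[2, 1], [−2, −1]]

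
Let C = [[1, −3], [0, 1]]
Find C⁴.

C = I + N where N = [[0, −3], [0, 0]] is strictly upper-triangular, so N² = 0.
(I + N)⁴ = I + 4·N = [[1, −12], [0, 1]].

[[1, −12], [0, 1]]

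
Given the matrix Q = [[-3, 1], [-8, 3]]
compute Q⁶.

[[1, 0], [0, 1]]

Q² = I (check: tr Q = 0 and det Q = -1), so Q⁶ = I since 6 is even.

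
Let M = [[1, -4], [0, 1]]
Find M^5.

M = I + N where N = [[0, -4], [0, 0]] is strictly upper-triangular, so N^2 = 0.
(I + N)^5 = I + 5·N = [[1, -20], [0, 1]].

[[1, -20], [0, 1]]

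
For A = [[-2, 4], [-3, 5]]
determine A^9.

tr A = 3 and det A = 2, so the characteristic polynomial is λ² − (3)λ + (2) with roots 2 and 1.
Eigenvectors give P = [[1, 4], [1, 3]] with P⁻¹ = [[-3, 4], [1, -1]], and A = P·diag(2, 1)·P⁻¹.
Then A^9 = P·diag(512, 1)·P⁻¹ = [[512, 4], [512, 3]] · [[-3, 4], [1, -1]] = [[-1532, 2044], [-1533, 2045]].

[[-1532, 2044], [-1533, 2045]]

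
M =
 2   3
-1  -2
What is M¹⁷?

[[2, 3], [-1, -2]]

M² = I (check: tr M = 0 and det M = -1), so M¹⁷ = M since 17 is odd.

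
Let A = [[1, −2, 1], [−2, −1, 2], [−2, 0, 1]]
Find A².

[[3, 0, −2], [−4, 5, −2], [−4, 4, −1]]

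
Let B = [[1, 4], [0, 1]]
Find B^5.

[[1, 20], [0, 1]]

B = I + N where N = [[0, 4], [0, 0]] is strictly upper-triangular, so N^2 = 0.
(I + N)^5 = I + 5·N = [[1, 20], [0, 1]].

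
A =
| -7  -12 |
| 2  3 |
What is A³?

[[-79, -156], [26, 51]]

tr A = -4 and det A = 3, so the characteristic polynomial is λ² − (-4)λ + (3) with roots -1 and -3.
Eigenvectors give P = [[-2, -3], [1, 1]] with P⁻¹ = [[1, 3], [-1, -2]], and A = P·diag(-1, -3)·P⁻¹.
Then A³ = P·diag(-1, -27)·P⁻¹ = [[2, 81], [-1, -27]] · [[1, 3], [-1, -2]] = [[-79, -156], [26, 51]].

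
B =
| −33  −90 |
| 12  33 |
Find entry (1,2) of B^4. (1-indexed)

tr B = 0 and det B = −9, so the characteristic polynomial is λ² − (0)λ + (−9) with roots 3 and −3.
Eigenvectors give P = [[5, −3], [−2, 1]] with P⁻¹ = [[−1, −3], [−2, −5]], and B = P·diag(3, −3)·P⁻¹.
Then B^4 = P·diag(81, 81)·P⁻¹ = [[405, −243], [−162, 81]] · [[−1, −3], [−2, −5]] = [[81, 0], [0, 81]].

0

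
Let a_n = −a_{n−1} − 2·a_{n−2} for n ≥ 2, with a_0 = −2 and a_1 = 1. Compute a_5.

With companion matrix C = [[−1, −2], [1, 0]], [a_n, a_{n−1}]ᵀ = C·[a_{n−1}, a_{n−2}]ᵀ, so [a_5, a_4]ᵀ = C^4·[a_1, a_0]ᵀ.
C^4 = [[−1, −6], [3, 2]], giving [a_5, a_4]ᵀ = [[11], [−1]].

11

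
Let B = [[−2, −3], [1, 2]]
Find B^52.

B² = I (check: tr B = 0 and det B = −1), so B^52 = I since 52 is even.

[[1, 0], [0, 1]]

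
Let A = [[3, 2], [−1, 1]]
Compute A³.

A² = [[7, 8], [−4, −1]]
A³ = [[13, 22], [−11, −9]]

[[13, 22], [−11, −9]]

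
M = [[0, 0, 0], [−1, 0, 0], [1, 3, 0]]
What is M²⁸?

M is strictly triangular, hence nilpotent: M³ = 0, so M²⁸ = 0.

[[0, 0, 0], [0, 0, 0], [0, 0, 0]]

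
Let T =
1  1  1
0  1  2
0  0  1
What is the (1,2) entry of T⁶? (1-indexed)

6

T = I + N where N = [[0, 1, 1], [0, 0, 2], [0, 0, 0]] is strictly upper-triangular, so N³ = 0.
(I + N)⁶ = I + 6·N + 15·N² = [[1, 6, 36], [0, 1, 12], [0, 0, 1]].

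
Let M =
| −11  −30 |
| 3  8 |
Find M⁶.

[[631, 1890], [−189, −566]]

tr M = −3 and det M = 2, so the characteristic polynomial is λ² − (−3)λ + (2) with roots −2 and −1.
Eigenvectors give P = [[10, −3], [−3, 1]] with P⁻¹ = [[1, 3], [3, 10]], and M = P·diag(−2, −1)·P⁻¹.
Then M⁶ = P·diag(64, 1)·P⁻¹ = [[640, −3], [−192, 1]] · [[1, 3], [3, 10]] = [[631, 1890], [−189, −566]].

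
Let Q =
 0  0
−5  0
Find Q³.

Q is strictly triangular, hence nilpotent: Q² = 0, so Q³ = 0.

[[0, 0], [0, 0]]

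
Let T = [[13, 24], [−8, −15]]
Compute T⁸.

tr T = −2 and det T = −3, so the characteristic polynomial is λ² − (−2)λ + (−3) with roots −3 and 1.
Eigenvectors give P = [[−3, 2], [2, −1]] with P⁻¹ = [[1, 2], [2, 3]], and T = P·diag(−3, 1)·P⁻¹.
Then T⁸ = P·diag(6561, 1)·P⁻¹ = [[−19683, 2], [13122, −1]] · [[1, 2], [2, 3]] = [[−19679, −39360], [13120, 26241]].

[[−19679, −39360], [13120, 26241]]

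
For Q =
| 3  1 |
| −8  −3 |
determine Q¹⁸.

[[1, 0], [0, 1]]

Q² = I (check: tr Q = 0 and det Q = −1), so Q¹⁸ = I since 18 is even.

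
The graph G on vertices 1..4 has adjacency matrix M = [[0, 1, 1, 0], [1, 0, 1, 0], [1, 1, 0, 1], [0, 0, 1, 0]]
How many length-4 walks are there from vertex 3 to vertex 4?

The number of length-4 walks from vertex 3 to vertex 4 is entry (3,4) of M⁴, where M is the adjacency matrix.
M² = [[2, 1, 1, 1], [1, 2, 1, 1], [1, 1, 3, 0], [1, 1, 0, 1]]
M³ = [[2, 3, 4, 1], [3, 2, 4, 1], [4, 4, 2, 3], [1, 1, 3, 0]]
M⁴ = [[7, 6, 6, 4], [6, 7, 6, 4], [6, 6, 11, 2], [4, 4, 2, 3]]

2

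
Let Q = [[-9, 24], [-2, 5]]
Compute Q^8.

tr Q = -4 and det Q = 3, so the characteristic polynomial is λ² − (-4)λ + (3) with roots -3 and -1.
Eigenvectors give P = [[4, 3], [1, 1]] with P⁻¹ = [[1, -3], [-1, 4]], and Q = P·diag(-3, -1)·P⁻¹.
Then Q^8 = P·diag(6561, 1)·P⁻¹ = [[26244, 3], [6561, 1]] · [[1, -3], [-1, 4]] = [[26241, -78720], [6560, -19679]].

[[26241, -78720], [6560, -19679]]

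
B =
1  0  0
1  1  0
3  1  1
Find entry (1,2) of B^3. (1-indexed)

B = I + N where N = [[0, 0, 0], [1, 0, 0], [3, 1, 0]] is strictly lower-triangular, so N^3 = 0.
(I + N)^3 = I + 3·N + 3·N^2 = [[1, 0, 0], [3, 1, 0], [12, 3, 1]].

0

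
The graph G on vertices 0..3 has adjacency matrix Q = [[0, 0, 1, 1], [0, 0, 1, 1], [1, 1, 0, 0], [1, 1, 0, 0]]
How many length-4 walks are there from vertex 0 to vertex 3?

0

The number of length-4 walks from vertex 0 to vertex 3 is entry (0,3) of Q^4, where Q is the adjacency matrix.
Q^2 = [[2, 2, 0, 0], [2, 2, 0, 0], [0, 0, 2, 2], [0, 0, 2, 2]]
Q^3 = [[0, 0, 4, 4], [0, 0, 4, 4], [4, 4, 0, 0], [4, 4, 0, 0]]
Q^4 = [[8, 8, 0, 0], [8, 8, 0, 0], [0, 0, 8, 8], [0, 0, 8, 8]]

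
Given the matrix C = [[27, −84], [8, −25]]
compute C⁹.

tr C = 2 and det C = −3, so the characteristic polynomial is λ² − (2)λ + (−3) with roots 3 and −1.
Eigenvectors give P = [[7, 3], [2, 1]] with P⁻¹ = [[1, −3], [−2, 7]], and C = P·diag(3, −1)·P⁻¹.
Then C⁹ = P·diag(19683, −1)·P⁻¹ = [[137781, −3], [39366, −1]] · [[1, −3], [−2, 7]] = [[137787, −413364], [39368, −118105]].

[[137787, −413364], [39368, −118105]]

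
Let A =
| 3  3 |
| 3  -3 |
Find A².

[[18, 0], [0, 18]]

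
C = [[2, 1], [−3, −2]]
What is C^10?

[[1, 0], [0, 1]]

C² = I (check: tr C = 0 and det C = −1), so C^10 = I since 10 is even.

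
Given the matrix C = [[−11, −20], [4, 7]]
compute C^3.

[[−131, −260], [52, 103]]

tr C = −4 and det C = 3, so the characteristic polynomial is λ² − (−4)λ + (3) with roots −1 and −3.
Eigenvectors give P = [[−2, 5], [1, −2]] with P⁻¹ = [[2, 5], [1, 2]], and C = P·diag(−1, −3)·P⁻¹.
Then C^3 = P·diag(−1, −27)·P⁻¹ = [[2, −135], [−1, 54]] · [[2, 5], [1, 2]] = [[−131, −260], [52, 103]].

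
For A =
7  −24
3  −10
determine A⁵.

[[247, −744], [93, −280]]

tr A = −3 and det A = 2, so the characteristic polynomial is λ² − (−3)λ + (2) with roots −2 and −1.
Eigenvectors give P = [[−8, −3], [−3, −1]] with P⁻¹ = [[1, −3], [−3, 8]], and A = P·diag(−2, −1)·P⁻¹.
Then A⁵ = P·diag(−32, −1)·P⁻¹ = [[256, 3], [96, 1]] · [[1, −3], [−3, 8]] = [[247, −744], [93, −280]].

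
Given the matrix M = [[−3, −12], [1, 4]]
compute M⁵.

M² = M (a projection; rank 1, trace 1), so M⁵ = M.

[[−3, −12], [1, 4]]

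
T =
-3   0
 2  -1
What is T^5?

[[-243, 0], [242, -1]]

tr T = -4 and det T = 3, so the characteristic polynomial is λ² − (-4)λ + (3) with roots -3 and -1.
Eigenvectors give P = [[-1, 0], [1, 1]] with P⁻¹ = [[-1, 0], [1, 1]], and T = P·diag(-3, -1)·P⁻¹.
Then T^5 = P·diag(-243, -1)·P⁻¹ = [[243, 0], [-243, -1]] · [[-1, 0], [1, 1]] = [[-243, 0], [242, -1]].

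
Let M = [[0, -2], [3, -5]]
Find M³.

[[30, -38], [57, -65]]

tr M = -5 and det M = 6, so the characteristic polynomial is λ² − (-5)λ + (6) with roots -2 and -3.
Eigenvectors give P = [[1, -2], [1, -3]] with P⁻¹ = [[3, -2], [1, -1]], and M = P·diag(-2, -3)·P⁻¹.
Then M³ = P·diag(-8, -27)·P⁻¹ = [[-8, 54], [-8, 81]] · [[3, -2], [1, -1]] = [[30, -38], [57, -65]].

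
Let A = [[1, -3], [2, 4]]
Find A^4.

[[-125, -75], [50, -50]]

A^2 = [[-5, -15], [10, 10]]
A^3 = [[-35, -45], [30, 10]]
A^4 = [[-125, -75], [50, -50]]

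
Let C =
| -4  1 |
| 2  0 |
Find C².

[[18, -4], [-8, 2]]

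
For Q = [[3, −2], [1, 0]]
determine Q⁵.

tr Q = 3 and det Q = 2, so the characteristic polynomial is λ² − (3)λ + (2) with roots 1 and 2.
Eigenvectors give P = [[1, −2], [1, −1]] with P⁻¹ = [[−1, 2], [−1, 1]], and Q = P·diag(1, 2)·P⁻¹.
Then Q⁵ = P·diag(1, 32)·P⁻¹ = [[1, −64], [1, −32]] · [[−1, 2], [−1, 1]] = [[63, −62], [31, −30]].

[[63, −62], [31, −30]]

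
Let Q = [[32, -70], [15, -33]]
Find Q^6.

[[-3926, 9310], [-1995, 4719]]

tr Q = -1 and det Q = -6, so the characteristic polynomial is λ² − (-1)λ + (-6) with roots -3 and 2.
Eigenvectors give P = [[-2, -7], [-1, -3]] with P⁻¹ = [[3, -7], [-1, 2]], and Q = P·diag(-3, 2)·P⁻¹.
Then Q^6 = P·diag(729, 64)·P⁻¹ = [[-1458, -448], [-729, -192]] · [[3, -7], [-1, 2]] = [[-3926, 9310], [-1995, 4719]].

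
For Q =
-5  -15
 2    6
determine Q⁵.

Q² = Q (a projection; rank 1, trace 1), so Q⁵ = Q.

[[-5, -15], [2, 6]]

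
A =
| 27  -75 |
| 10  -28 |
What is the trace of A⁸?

tr A = -1 and det A = -6, so the characteristic polynomial is λ² − (-1)λ + (-6) with roots -3 and 2.
Eigenvectors give P = [[-5, 3], [-2, 1]] with P⁻¹ = [[1, -3], [2, -5]], and A = P·diag(-3, 2)·P⁻¹.
Then A⁸ = P·diag(6561, 256)·P⁻¹ = [[-32805, 768], [-13122, 256]] · [[1, -3], [2, -5]] = [[-31269, 94575], [-12610, 38086]].

6817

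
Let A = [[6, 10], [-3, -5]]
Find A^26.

A² = A (a projection; rank 1, trace 1), so A^26 = A.

[[6, 10], [-3, -5]]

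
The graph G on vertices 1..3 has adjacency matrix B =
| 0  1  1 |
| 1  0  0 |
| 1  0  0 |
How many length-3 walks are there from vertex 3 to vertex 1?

The number of length-3 walks from vertex 3 to vertex 1 is entry (3,1) of B^3, where B is the adjacency matrix.
B^2 = [[2, 0, 0], [0, 1, 1], [0, 1, 1]]
B^3 = [[0, 2, 2], [2, 0, 0], [2, 0, 0]]

2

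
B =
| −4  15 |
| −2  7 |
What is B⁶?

tr B = 3 and det B = 2, so the characteristic polynomial is λ² − (3)λ + (2) with roots 1 and 2.
Eigenvectors give P = [[3, 5], [1, 2]] with P⁻¹ = [[2, −5], [−1, 3]], and B = P·diag(1, 2)·P⁻¹.
Then B⁶ = P·diag(1, 64)·P⁻¹ = [[3, 320], [1, 128]] · [[2, −5], [−1, 3]] = [[−314, 945], [−126, 379]].

[[−314, 945], [−126, 379]]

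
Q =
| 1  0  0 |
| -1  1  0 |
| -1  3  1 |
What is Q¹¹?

[[1, 0, 0], [-11, 1, 0], [-176, 33, 1]]

Q = I + N where N = [[0, 0, 0], [-1, 0, 0], [-1, 3, 0]] is strictly lower-triangular, so N³ = 0.
(I + N)¹¹ = I + 11·N + 55·N² = [[1, 0, 0], [-11, 1, 0], [-176, 33, 1]].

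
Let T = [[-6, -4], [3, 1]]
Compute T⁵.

[[-876, -844], [633, 601]]

tr T = -5 and det T = 6, so the characteristic polynomial is λ² − (-5)λ + (6) with roots -2 and -3.
Eigenvectors give P = [[-1, 4], [1, -3]] with P⁻¹ = [[3, 4], [1, 1]], and T = P·diag(-2, -3)·P⁻¹.
Then T⁵ = P·diag(-32, -243)·P⁻¹ = [[32, -972], [-32, 729]] · [[3, 4], [1, 1]] = [[-876, -844], [633, 601]].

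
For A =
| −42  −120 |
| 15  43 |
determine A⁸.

[[−50184, −151320], [18915, 57001]]

tr A = 1 and det A = −6, so the characteristic polynomial is λ² − (1)λ + (−6) with roots 3 and −2.
Eigenvectors give P = [[−8, −3], [3, 1]] with P⁻¹ = [[1, 3], [−3, −8]], and A = P·diag(3, −2)·P⁻¹.
Then A⁸ = P·diag(6561, 256)·P⁻¹ = [[−52488, −768], [19683, 256]] · [[1, 3], [−3, −8]] = [[−50184, −151320], [18915, 57001]].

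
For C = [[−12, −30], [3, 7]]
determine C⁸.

[[63306, 189150], [−18915, −56489]]

tr C = −5 and det C = 6, so the characteristic polynomial is λ² − (−5)λ + (6) with roots −3 and −2.
Eigenvectors give P = [[10, −3], [−3, 1]] with P⁻¹ = [[1, 3], [3, 10]], and C = P·diag(−3, −2)·P⁻¹.
Then C⁸ = P·diag(6561, 256)·P⁻¹ = [[65610, −768], [−19683, 256]] · [[1, 3], [3, 10]] = [[63306, 189150], [−18915, −56489]].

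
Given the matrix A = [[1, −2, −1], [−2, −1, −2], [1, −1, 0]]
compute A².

[[4, 1, 3], [−2, 7, 4], [3, −1, 1]]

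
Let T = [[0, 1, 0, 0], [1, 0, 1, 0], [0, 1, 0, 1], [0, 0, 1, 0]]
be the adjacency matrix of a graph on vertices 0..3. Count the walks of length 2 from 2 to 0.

1

The number of length-2 walks from vertex 2 to vertex 0 is entry (2,0) of T^2, where T is the adjacency matrix.
T^2 = [[1, 0, 1, 0], [0, 2, 0, 1], [1, 0, 2, 0], [0, 1, 0, 1]]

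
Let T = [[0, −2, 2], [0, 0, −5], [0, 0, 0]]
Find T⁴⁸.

[[0, 0, 0], [0, 0, 0], [0, 0, 0]]

T is strictly triangular, hence nilpotent: T³ = 0, so T⁴⁸ = 0.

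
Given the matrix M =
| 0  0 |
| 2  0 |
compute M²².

M is strictly triangular, hence nilpotent: M² = 0, so M²² = 0.

[[0, 0], [0, 0]]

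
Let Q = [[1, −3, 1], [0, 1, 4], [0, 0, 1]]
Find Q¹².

[[1, −36, −780], [0, 1, 48], [0, 0, 1]]

Q = I + N where N = [[0, −3, 1], [0, 0, 4], [0, 0, 0]] is strictly upper-triangular, so N³ = 0.
(I + N)¹² = I + 12·N + 66·N² = [[1, −36, −780], [0, 1, 48], [0, 0, 1]].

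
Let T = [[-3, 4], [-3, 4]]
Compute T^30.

T² = T (a projection; rank 1, trace 1), so T^30 = T.

[[-3, 4], [-3, 4]]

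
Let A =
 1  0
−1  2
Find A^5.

tr A = 3 and det A = 2, so the characteristic polynomial is λ² − (3)λ + (2) with roots 1 and 2.
Eigenvectors give P = [[−1, 0], [−1, 1]] with P⁻¹ = [[−1, 0], [−1, 1]], and A = P·diag(1, 2)·P⁻¹.
Then A^5 = P·diag(1, 32)·P⁻¹ = [[−1, 0], [−1, 32]] · [[−1, 0], [−1, 1]] = [[1, 0], [−31, 32]].

[[1, 0], [−31, 32]]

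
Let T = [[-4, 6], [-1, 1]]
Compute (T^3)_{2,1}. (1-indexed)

tr T = -3 and det T = 2, so the characteristic polynomial is λ² − (-3)λ + (2) with roots -2 and -1.
Eigenvectors give P = [[3, 2], [1, 1]] with P⁻¹ = [[1, -2], [-1, 3]], and T = P·diag(-2, -1)·P⁻¹.
Then T^3 = P·diag(-8, -1)·P⁻¹ = [[-24, -2], [-8, -1]] · [[1, -2], [-1, 3]] = [[-22, 42], [-7, 13]].

-7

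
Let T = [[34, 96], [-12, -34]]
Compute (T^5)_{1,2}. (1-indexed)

tr T = 0 and det T = -4, so the characteristic polynomial is λ² − (0)λ + (-4) with roots -2 and 2.
Eigenvectors give P = [[-8, -3], [3, 1]] with P⁻¹ = [[1, 3], [-3, -8]], and T = P·diag(-2, 2)·P⁻¹.
Then T^5 = P·diag(-32, 32)·P⁻¹ = [[256, -96], [-96, 32]] · [[1, 3], [-3, -8]] = [[544, 1536], [-192, -544]].

1536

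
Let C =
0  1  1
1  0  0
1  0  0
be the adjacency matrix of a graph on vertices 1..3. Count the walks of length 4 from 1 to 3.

The number of length-4 walks from vertex 1 to vertex 3 is entry (1,3) of C⁴, where C is the adjacency matrix.
C² = [[2, 0, 0], [0, 1, 1], [0, 1, 1]]
C³ = [[0, 2, 2], [2, 0, 0], [2, 0, 0]]
C⁴ = [[4, 0, 0], [0, 2, 2], [0, 2, 2]]

0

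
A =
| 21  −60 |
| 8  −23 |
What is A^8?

[[−32799, 98400], [−13120, 39361]]

tr A = −2 and det A = −3, so the characteristic polynomial is λ² − (−2)λ + (−3) with roots 1 and −3.
Eigenvectors give P = [[3, −5], [1, −2]] with P⁻¹ = [[2, −5], [1, −3]], and A = P·diag(1, −3)·P⁻¹.
Then A^8 = P·diag(1, 6561)·P⁻¹ = [[3, −32805], [1, −13122]] · [[2, −5], [1, −3]] = [[−32799, 98400], [−13120, 39361]].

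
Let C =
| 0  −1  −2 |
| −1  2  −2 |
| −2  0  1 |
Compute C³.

[[2, −9, −6], [3, 8, −18], [−12, 6, 5]]

C² = [[5, −2, 0], [2, 5, −4], [−2, 2, 5]]
C³ = [[2, −9, −6], [3, 8, −18], [−12, 6, 5]]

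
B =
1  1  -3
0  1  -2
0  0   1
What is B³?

B = I + N where N = [[0, 1, -3], [0, 0, -2], [0, 0, 0]] is strictly upper-triangular, so N³ = 0.
(I + N)³ = I + 3·N + 3·N² = [[1, 3, -15], [0, 1, -6], [0, 0, 1]].

[[1, 3, -15], [0, 1, -6], [0, 0, 1]]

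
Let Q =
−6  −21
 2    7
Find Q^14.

[[−6, −21], [2, 7]]

Q² = Q (a projection; rank 1, trace 1), so Q^14 = Q.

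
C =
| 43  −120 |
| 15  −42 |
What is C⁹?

tr C = 1 and det C = −6, so the characteristic polynomial is λ² − (1)λ + (−6) with roots −2 and 3.
Eigenvectors give P = [[−8, −3], [−3, −1]] with P⁻¹ = [[1, −3], [−3, 8]], and C = P·diag(−2, 3)·P⁻¹.
Then C⁹ = P·diag(−512, 19683)·P⁻¹ = [[4096, −59049], [1536, −19683]] · [[1, −3], [−3, 8]] = [[181243, −484680], [60585, −162072]].

[[181243, −484680], [60585, −162072]]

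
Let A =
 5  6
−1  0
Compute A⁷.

tr A = 5 and det A = 6, so the characteristic polynomial is λ² − (5)λ + (6) with roots 3 and 2.
Eigenvectors give P = [[3, −2], [−1, 1]] with P⁻¹ = [[1, 2], [1, 3]], and A = P·diag(3, 2)·P⁻¹.
Then A⁷ = P·diag(2187, 128)·P⁻¹ = [[6561, −256], [−2187, 128]] · [[1, 2], [1, 3]] = [[6305, 12354], [−2059, −3990]].

[[6305, 12354], [−2059, −3990]]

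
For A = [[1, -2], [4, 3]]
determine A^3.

A^2 = [[-7, -8], [16, 1]]
A^3 = [[-39, -10], [20, -29]]

[[-39, -10], [20, -29]]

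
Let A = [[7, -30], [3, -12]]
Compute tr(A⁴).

tr A = -5 and det A = 6, so the characteristic polynomial is λ² − (-5)λ + (6) with roots -3 and -2.
Eigenvectors give P = [[3, 10], [1, 3]] with P⁻¹ = [[-3, 10], [1, -3]], and A = P·diag(-3, -2)·P⁻¹.
Then A⁴ = P·diag(81, 16)·P⁻¹ = [[243, 160], [81, 48]] · [[-3, 10], [1, -3]] = [[-569, 1950], [-195, 666]].

97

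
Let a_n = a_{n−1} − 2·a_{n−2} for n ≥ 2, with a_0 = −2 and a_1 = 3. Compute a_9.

−63

With companion matrix M = [[1, −2], [1, 0]], [a_n, a_{n−1}]ᵀ = M·[a_{n−1}, a_{n−2}]ᵀ, so [a_9, a_8]ᵀ = M^8·[a_1, a_0]ᵀ.
M^8 = [[−17, 6], [−3, −14]], giving [a_9, a_8]ᵀ = [[−63], [19]].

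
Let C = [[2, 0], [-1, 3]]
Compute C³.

tr C = 5 and det C = 6, so the characteristic polynomial is λ² − (5)λ + (6) with roots 3 and 2.
Eigenvectors give P = [[0, 1], [-1, 1]] with P⁻¹ = [[1, -1], [1, 0]], and C = P·diag(3, 2)·P⁻¹.
Then C³ = P·diag(27, 8)·P⁻¹ = [[0, 8], [-27, 8]] · [[1, -1], [1, 0]] = [[8, 0], [-19, 27]].

[[8, 0], [-19, 27]]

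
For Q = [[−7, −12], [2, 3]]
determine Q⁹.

tr Q = −4 and det Q = 3, so the characteristic polynomial is λ² − (−4)λ + (3) with roots −1 and −3.
Eigenvectors give P = [[−2, 3], [1, −1]] with P⁻¹ = [[1, 3], [1, 2]], and Q = P·diag(−1, −3)·P⁻¹.
Then Q⁹ = P·diag(−1, −19683)·P⁻¹ = [[2, −59049], [−1, 19683]] · [[1, 3], [1, 2]] = [[−59047, −118092], [19682, 39363]].

[[−59047, −118092], [19682, 39363]]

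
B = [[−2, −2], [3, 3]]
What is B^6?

B² = B (a projection; rank 1, trace 1), so B^6 = B.

[[−2, −2], [3, 3]]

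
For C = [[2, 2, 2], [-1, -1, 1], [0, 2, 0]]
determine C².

[[2, 6, 6], [-1, 1, -3], [-2, -2, 2]]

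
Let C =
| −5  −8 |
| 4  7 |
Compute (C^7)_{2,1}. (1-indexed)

tr C = 2 and det C = −3, so the characteristic polynomial is λ² − (2)λ + (−3) with roots −1 and 3.
Eigenvectors give P = [[−2, −1], [1, 1]] with P⁻¹ = [[−1, −1], [1, 2]], and C = P·diag(−1, 3)·P⁻¹.
Then C^7 = P·diag(−1, 2187)·P⁻¹ = [[2, −2187], [−1, 2187]] · [[−1, −1], [1, 2]] = [[−2189, −4376], [2188, 4375]].

2188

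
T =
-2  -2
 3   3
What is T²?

T² = T (a projection; rank 1, trace 1), so T² = T.

[[-2, -2], [3, 3]]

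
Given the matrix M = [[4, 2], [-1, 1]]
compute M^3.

[[46, 38], [-19, -11]]

tr M = 5 and det M = 6, so the characteristic polynomial is λ² − (5)λ + (6) with roots 3 and 2.
Eigenvectors give P = [[-2, -1], [1, 1]] with P⁻¹ = [[-1, -1], [1, 2]], and M = P·diag(3, 2)·P⁻¹.
Then M^3 = P·diag(27, 8)·P⁻¹ = [[-54, -8], [27, 8]] · [[-1, -1], [1, 2]] = [[46, 38], [-19, -11]].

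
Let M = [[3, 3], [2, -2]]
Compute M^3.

[[51, 39], [26, -14]]

M^2 = [[15, 3], [2, 10]]
M^3 = [[51, 39], [26, -14]]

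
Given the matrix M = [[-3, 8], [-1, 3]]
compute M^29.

[[-3, 8], [-1, 3]]

M² = I (check: tr M = 0 and det M = -1), so M^29 = M since 29 is odd.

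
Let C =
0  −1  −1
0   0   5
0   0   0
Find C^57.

[[0, 0, 0], [0, 0, 0], [0, 0, 0]]

C is strictly triangular, hence nilpotent: C^3 = 0, so C^57 = 0.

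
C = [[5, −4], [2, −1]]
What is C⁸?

[[13121, −13120], [6560, −6559]]

tr C = 4 and det C = 3, so the characteristic polynomial is λ² − (4)λ + (3) with roots 1 and 3.
Eigenvectors give P = [[−1, −2], [−1, −1]] with P⁻¹ = [[1, −2], [−1, 1]], and C = P·diag(1, 3)·P⁻¹.
Then C⁸ = P·diag(1, 6561)·P⁻¹ = [[−1, −13122], [−1, −6561]] · [[1, −2], [−1, 1]] = [[13121, −13120], [6560, −6559]].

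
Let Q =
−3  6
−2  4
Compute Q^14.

[[−3, 6], [−2, 4]]

Q² = Q (a projection; rank 1, trace 1), so Q^14 = Q.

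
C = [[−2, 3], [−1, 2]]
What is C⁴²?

[[1, 0], [0, 1]]

C² = I (check: tr C = 0 and det C = −1), so C⁴² = I since 42 is even.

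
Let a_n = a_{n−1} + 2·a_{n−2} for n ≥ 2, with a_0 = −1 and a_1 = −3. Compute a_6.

With companion matrix Q = [[1, 2], [1, 0]], [a_n, a_{n−1}]ᵀ = Q·[a_{n−1}, a_{n−2}]ᵀ, so [a_6, a_5]ᵀ = Q⁵·[a_1, a_0]ᵀ.
Q⁵ = [[21, 22], [11, 10]], giving [a_6, a_5]ᵀ = [[−85], [−43]].

−85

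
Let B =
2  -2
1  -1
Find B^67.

[[2, -2], [1, -1]]

B² = B (a projection; rank 1, trace 1), so B^67 = B.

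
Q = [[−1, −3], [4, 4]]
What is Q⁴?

[[13, 63], [−84, −92]]

Q² = [[−11, −9], [12, 4]]
Q³ = [[−25, −3], [4, −20]]
Q⁴ = [[13, 63], [−84, −92]]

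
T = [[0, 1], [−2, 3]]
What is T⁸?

tr T = 3 and det T = 2, so the characteristic polynomial is λ² − (3)λ + (2) with roots 2 and 1.
Eigenvectors give P = [[−1, 1], [−2, 1]] with P⁻¹ = [[1, −1], [2, −1]], and T = P·diag(2, 1)·P⁻¹.
Then T⁸ = P·diag(256, 1)·P⁻¹ = [[−256, 1], [−512, 1]] · [[1, −1], [2, −1]] = [[−254, 255], [−510, 511]].

[[−254, 255], [−510, 511]]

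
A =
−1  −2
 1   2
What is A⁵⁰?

A² = A (a projection; rank 1, trace 1), so A⁵⁰ = A.

[[−1, −2], [1, 2]]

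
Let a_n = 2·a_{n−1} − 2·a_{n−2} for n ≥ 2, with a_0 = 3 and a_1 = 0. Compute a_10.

With companion matrix Q = [[2, −2], [1, 0]], [a_n, a_{n−1}]ᵀ = Q·[a_{n−1}, a_{n−2}]ᵀ, so [a_10, a_9]ᵀ = Q⁹·[a_1, a_0]ᵀ.
Q⁹ = [[32, −32], [16, 0]], giving [a_10, a_9]ᵀ = [[−96], [0]].

−96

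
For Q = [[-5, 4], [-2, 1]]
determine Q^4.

tr Q = -4 and det Q = 3, so the characteristic polynomial is λ² − (-4)λ + (3) with roots -3 and -1.
Eigenvectors give P = [[2, 1], [1, 1]] with P⁻¹ = [[1, -1], [-1, 2]], and Q = P·diag(-3, -1)·P⁻¹.
Then Q^4 = P·diag(81, 1)·P⁻¹ = [[162, 1], [81, 1]] · [[1, -1], [-1, 2]] = [[161, -160], [80, -79]].

[[161, -160], [80, -79]]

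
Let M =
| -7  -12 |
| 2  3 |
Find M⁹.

[[-59047, -118092], [19682, 39363]]

tr M = -4 and det M = 3, so the characteristic polynomial is λ² − (-4)λ + (3) with roots -1 and -3.
Eigenvectors give P = [[2, 3], [-1, -1]] with P⁻¹ = [[-1, -3], [1, 2]], and M = P·diag(-1, -3)·P⁻¹.
Then M⁹ = P·diag(-1, -19683)·P⁻¹ = [[-2, -59049], [1, 19683]] · [[-1, -3], [1, 2]] = [[-59047, -118092], [19682, 39363]].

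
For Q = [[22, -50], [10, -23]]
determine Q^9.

[[81292, -201950], [40390, -100463]]

tr Q = -1 and det Q = -6, so the characteristic polynomial is λ² − (-1)λ + (-6) with roots -3 and 2.
Eigenvectors give P = [[-2, 5], [-1, 2]] with P⁻¹ = [[2, -5], [1, -2]], and Q = P·diag(-3, 2)·P⁻¹.
Then Q^9 = P·diag(-19683, 512)·P⁻¹ = [[39366, 2560], [19683, 1024]] · [[2, -5], [1, -2]] = [[81292, -201950], [40390, -100463]].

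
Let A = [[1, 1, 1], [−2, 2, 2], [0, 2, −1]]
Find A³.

A² = [[−1, 5, 2], [−6, 6, 0], [−4, 2, 5]]
A³ = [[−11, 13, 7], [−18, 6, 6], [−8, 10, −5]]

[[−11, 13, 7], [−18, 6, 6], [−8, 10, −5]]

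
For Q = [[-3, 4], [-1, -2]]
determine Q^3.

[[5, 60], [-15, 20]]

Q^2 = [[5, -20], [5, 0]]
Q^3 = [[5, 60], [-15, 20]]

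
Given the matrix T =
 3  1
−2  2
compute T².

[[7, 5], [−10, 2]]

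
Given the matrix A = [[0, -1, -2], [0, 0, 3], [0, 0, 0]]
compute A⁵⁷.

A is strictly triangular, hence nilpotent: A³ = 0, so A⁵⁷ = 0.

[[0, 0, 0], [0, 0, 0], [0, 0, 0]]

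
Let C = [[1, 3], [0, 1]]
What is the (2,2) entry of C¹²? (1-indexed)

C = I + N where N = [[0, 3], [0, 0]] is strictly upper-triangular, so N² = 0.
(I + N)¹² = I + 12·N = [[1, 36], [0, 1]].

1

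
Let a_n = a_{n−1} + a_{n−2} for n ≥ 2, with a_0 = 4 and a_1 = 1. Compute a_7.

With companion matrix B = [[1, 1], [1, 0]], [a_n, a_{n−1}]ᵀ = B·[a_{n−1}, a_{n−2}]ᵀ, so [a_7, a_6]ᵀ = B^6·[a_1, a_0]ᵀ.
B^6 = [[13, 8], [8, 5]], giving [a_7, a_6]ᵀ = [[45], [28]].

45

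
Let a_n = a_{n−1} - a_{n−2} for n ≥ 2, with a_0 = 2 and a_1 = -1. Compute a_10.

1

With companion matrix M = [[1, -1], [1, 0]], [a_n, a_{n−1}]ᵀ = M·[a_{n−1}, a_{n−2}]ᵀ, so [a_10, a_9]ᵀ = M⁹·[a_1, a_0]ᵀ.
M⁹ = [[-1, 0], [0, -1]], giving [a_10, a_9]ᵀ = [[1], [-2]].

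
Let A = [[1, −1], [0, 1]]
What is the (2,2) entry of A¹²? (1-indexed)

A = I + N where N = [[0, −1], [0, 0]] is strictly upper-triangular, so N² = 0.
(I + N)¹² = I + 12·N = [[1, −12], [0, 1]].

1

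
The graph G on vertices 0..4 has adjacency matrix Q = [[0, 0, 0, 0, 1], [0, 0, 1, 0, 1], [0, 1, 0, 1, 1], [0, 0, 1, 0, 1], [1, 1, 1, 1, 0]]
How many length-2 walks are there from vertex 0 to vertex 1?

1

The number of length-2 walks from vertex 0 to vertex 1 is entry (0,1) of Q², where Q is the adjacency matrix.
Q² = [[1, 1, 1, 1, 0], [1, 2, 1, 2, 1], [1, 1, 3, 1, 2], [1, 2, 1, 2, 1], [0, 1, 2, 1, 4]]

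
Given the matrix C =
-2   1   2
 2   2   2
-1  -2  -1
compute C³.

[[-12, 4, 4], [2, -10, -6], [1, 3, -3]]

C² = [[4, -4, -4], [-2, 2, 6], [-1, -3, -5]]
C³ = [[-12, 4, 4], [2, -10, -6], [1, 3, -3]]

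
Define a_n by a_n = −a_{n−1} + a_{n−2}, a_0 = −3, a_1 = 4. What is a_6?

−47

With companion matrix Q = [[−1, 1], [1, 0]], [a_n, a_{n−1}]ᵀ = Q·[a_{n−1}, a_{n−2}]ᵀ, so [a_6, a_5]ᵀ = Q⁵·[a_1, a_0]ᵀ.
Q⁵ = [[−8, 5], [5, −3]], giving [a_6, a_5]ᵀ = [[−47], [29]].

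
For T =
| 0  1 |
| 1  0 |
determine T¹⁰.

[[1, 0], [0, 1]]

T² = I (check: tr T = 0 and det T = -1), so T¹⁰ = I since 10 is even.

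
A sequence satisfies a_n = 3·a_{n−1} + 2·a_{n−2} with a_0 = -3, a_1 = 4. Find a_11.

With companion matrix A = [[3, 2], [1, 0]], [a_n, a_{n−1}]ᵀ = A·[a_{n−1}, a_{n−2}]ᵀ, so [a_11, a_10]ᵀ = A¹⁰·[a_1, a_0]ᵀ.
A¹⁰ = [[283667, 159294], [79647, 44726]], giving [a_11, a_10]ᵀ = [[656786], [184410]].

656786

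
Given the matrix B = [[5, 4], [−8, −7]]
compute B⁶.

[[−727, −728], [1456, 1457]]

tr B = −2 and det B = −3, so the characteristic polynomial is λ² − (−2)λ + (−3) with roots 1 and −3.
Eigenvectors give P = [[1, −1], [−1, 2]] with P⁻¹ = [[2, 1], [1, 1]], and B = P·diag(1, −3)·P⁻¹.
Then B⁶ = P·diag(1, 729)·P⁻¹ = [[1, −729], [−1, 1458]] · [[2, 1], [1, 1]] = [[−727, −728], [1456, 1457]].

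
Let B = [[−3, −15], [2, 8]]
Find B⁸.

tr B = 5 and det B = 6, so the characteristic polynomial is λ² − (5)λ + (6) with roots 2 and 3.
Eigenvectors give P = [[3, −5], [−1, 2]] with P⁻¹ = [[2, 5], [1, 3]], and B = P·diag(2, 3)·P⁻¹.
Then B⁸ = P·diag(256, 6561)·P⁻¹ = [[768, −32805], [−256, 13122]] · [[2, 5], [1, 3]] = [[−31269, −94575], [12610, 38086]].

[[−31269, −94575], [12610, 38086]]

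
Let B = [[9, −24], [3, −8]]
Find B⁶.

[[9, −24], [3, −8]]

B² = B (a projection; rank 1, trace 1), so B⁶ = B.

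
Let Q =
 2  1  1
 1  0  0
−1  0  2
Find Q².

[[4, 2, 4], [2, 1, 1], [−4, −1, 3]]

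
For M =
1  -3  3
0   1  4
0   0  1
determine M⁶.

M = I + N where N = [[0, -3, 3], [0, 0, 4], [0, 0, 0]] is strictly upper-triangular, so N³ = 0.
(I + N)⁶ = I + 6·N + 15·N² = [[1, -18, -162], [0, 1, 24], [0, 0, 1]].

[[1, -18, -162], [0, 1, 24], [0, 0, 1]]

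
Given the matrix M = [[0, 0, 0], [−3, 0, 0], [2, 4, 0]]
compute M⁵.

[[0, 0, 0], [0, 0, 0], [0, 0, 0]]

M is strictly triangular, hence nilpotent: M³ = 0, so M⁵ = 0.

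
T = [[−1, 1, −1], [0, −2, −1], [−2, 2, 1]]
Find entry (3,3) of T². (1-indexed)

1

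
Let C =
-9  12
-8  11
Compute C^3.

tr C = 2 and det C = -3, so the characteristic polynomial is λ² − (2)λ + (-3) with roots -1 and 3.
Eigenvectors give P = [[-3, 1], [-2, 1]] with P⁻¹ = [[-1, 1], [-2, 3]], and C = P·diag(-1, 3)·P⁻¹.
Then C^3 = P·diag(-1, 27)·P⁻¹ = [[3, 27], [2, 27]] · [[-1, 1], [-2, 3]] = [[-57, 84], [-56, 83]].

[[-57, 84], [-56, 83]]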